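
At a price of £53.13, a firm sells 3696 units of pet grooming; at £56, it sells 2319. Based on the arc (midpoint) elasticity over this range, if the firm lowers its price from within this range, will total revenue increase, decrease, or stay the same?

increase

Arc ε = (-1377/2.87)(54.56/3007.5) ≈ -8.705.
|ε| = 8.70 > 1, so demand is elastic. A price cut therefore raises total revenue.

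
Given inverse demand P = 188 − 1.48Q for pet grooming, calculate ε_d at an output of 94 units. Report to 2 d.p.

-0.35

At Q = 94, P = 188 − 1.48(94) = 48.88.
dP/dQ = −1.48, so dQ/dP = 1/(−1.48) = -0.676.
ε = (dQ/dP)(P/Q) = (-0.676)(48.88/94).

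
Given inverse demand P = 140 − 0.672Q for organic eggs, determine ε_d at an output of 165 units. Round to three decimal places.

-0.263

At Q = 165, P = 140 − 0.672(165) = 29.12.
dP/dQ = −0.672, so dQ/dP = 1/(−0.672) = -1.488.
ε = (dQ/dP)(P/Q) = (-1.488)(29.12/165).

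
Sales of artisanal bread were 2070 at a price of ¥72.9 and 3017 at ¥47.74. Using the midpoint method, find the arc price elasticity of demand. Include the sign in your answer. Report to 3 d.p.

ΔQ = 3017 − 2070 = 947; ΔP = 47.74 − 72.9 = -25.16.
Midpoints: P̄ = 60.32, Q̄ = 2543.5.
ε = (ΔQ/ΔP)(P̄/Q̄) = (947/-25.16)(60.32/2543.5).

-0.893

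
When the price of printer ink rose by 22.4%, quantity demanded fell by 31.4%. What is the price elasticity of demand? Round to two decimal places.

-1.40

ε = %ΔQ / %ΔP = (-31.4)/(22.4) = -1.402.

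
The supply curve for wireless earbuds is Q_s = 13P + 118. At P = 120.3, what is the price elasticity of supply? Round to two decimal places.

At P = 120.3, Q_s = 1681.90.
dQ_s/dP = 13.
ε_s = (dQ_s/dP)(P/Q_s) = (13)(120.3/1681.90).

0.93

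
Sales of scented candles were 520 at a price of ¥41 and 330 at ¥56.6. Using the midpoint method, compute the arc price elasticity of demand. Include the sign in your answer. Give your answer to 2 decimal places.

-1.40

ΔQ = 330 − 520 = -190; ΔP = 56.6 − 41 = 15.6.
Midpoints: P̄ = 48.80, Q̄ = 425.0.
ε = (ΔQ/ΔP)(P̄/Q̄) = (-190/15.6)(48.80/425.0).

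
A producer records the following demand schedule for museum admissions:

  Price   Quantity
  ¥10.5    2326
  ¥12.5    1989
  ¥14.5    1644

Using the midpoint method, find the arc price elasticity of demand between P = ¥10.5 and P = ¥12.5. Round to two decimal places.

-0.90

At P = 10.5, Q = 2326; at P = 12.5, Q = 1989.
ΔQ = -337, ΔP = 2.0. Midpoints: P̄ = 11.50, Q̄ = 2157.5.
ε = (ΔQ/ΔP)(P̄/Q̄) = (-337/2.0)(11.50/2157.5).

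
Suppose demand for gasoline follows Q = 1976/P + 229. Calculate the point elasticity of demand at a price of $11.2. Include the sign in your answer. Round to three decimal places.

-0.435

At P = 11.2, Q = 405.429.
dQ/dP = −1976/P² = -15.753.
ε = (dQ/dP)(P/Q) = (-15.753)(11.2/405.429).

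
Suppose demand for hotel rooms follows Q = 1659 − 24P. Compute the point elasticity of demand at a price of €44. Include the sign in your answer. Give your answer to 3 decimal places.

-1.751

At P = 44, Q = 603.
dQ/dP = −24.
ε = (dQ/dP)(P/Q) = (-24)(44/603).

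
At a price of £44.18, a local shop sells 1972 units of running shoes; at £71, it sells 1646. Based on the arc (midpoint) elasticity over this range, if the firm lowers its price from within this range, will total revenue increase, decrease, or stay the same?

decrease

Arc ε = (-326/26.82)(57.59/1809.0) ≈ -0.387.
|ε| = 0.39 < 1, so demand is inelastic. A price cut therefore reduces total revenue.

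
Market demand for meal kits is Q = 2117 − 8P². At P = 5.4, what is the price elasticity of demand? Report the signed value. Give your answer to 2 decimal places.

At P = 5.4, Q = 1883.720.
dQ/dP = −16P = -86.400.
ε = (dQ/dP)(P/Q) = (-86.400)(5.4/1883.720).

-0.25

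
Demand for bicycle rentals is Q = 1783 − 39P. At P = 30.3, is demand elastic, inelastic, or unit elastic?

Q = 601.300, dQ/dP = -39.
ε = (dQ/dP)(P/Q) ≈ -1.965.
|ε| = 1.97 > 1.

elastic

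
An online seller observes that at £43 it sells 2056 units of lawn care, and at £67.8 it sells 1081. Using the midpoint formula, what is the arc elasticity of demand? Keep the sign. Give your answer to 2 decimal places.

ΔQ = 1081 − 2056 = -975; ΔP = 67.8 − 43 = 24.8.
Midpoints: P̄ = 55.40, Q̄ = 1568.5.
ε = (ΔQ/ΔP)(P̄/Q̄) = (-975/24.8)(55.40/1568.5).

-1.39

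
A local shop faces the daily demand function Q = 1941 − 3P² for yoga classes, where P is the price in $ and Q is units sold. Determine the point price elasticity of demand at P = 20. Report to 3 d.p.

-3.239

At P = 20, Q = 741.
dQ/dP = −6P = -120.
ε = (dQ/dP)(P/Q) = (-120)(20/741).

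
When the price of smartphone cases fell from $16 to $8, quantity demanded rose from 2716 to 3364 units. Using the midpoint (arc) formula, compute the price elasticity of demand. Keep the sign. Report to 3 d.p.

ΔQ = 3364 − 2716 = 648; ΔP = 8 − 16 = -8.
Midpoints: P̄ = 12.00, Q̄ = 3040.0.
ε = (ΔQ/ΔP)(P̄/Q̄) = (648/-8)(12.00/3040.0).

-0.320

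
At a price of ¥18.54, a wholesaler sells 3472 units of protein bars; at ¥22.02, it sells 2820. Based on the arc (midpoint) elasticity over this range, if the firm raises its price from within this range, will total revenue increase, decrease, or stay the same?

Arc ε = (-652/3.48)(20.28/3146.0) ≈ -1.208.
|ε| = 1.21 > 1, so demand is elastic. A price rise therefore reduces total revenue.

decrease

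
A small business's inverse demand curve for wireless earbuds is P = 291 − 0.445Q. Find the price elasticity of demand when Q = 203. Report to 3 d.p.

At Q = 203, P = 291 − 0.445(203) = 200.66.
dP/dQ = −0.445, so dQ/dP = 1/(−0.445) = -2.247.
ε = (dQ/dP)(P/Q) = (-2.247)(200.66/203).

-2.221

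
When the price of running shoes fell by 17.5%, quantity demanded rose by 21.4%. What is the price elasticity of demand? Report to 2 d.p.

ε = %ΔQ / %ΔP = (21.4)/(-17.5) = -1.223.

-1.22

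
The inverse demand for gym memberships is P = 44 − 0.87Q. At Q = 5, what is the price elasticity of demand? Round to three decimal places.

At Q = 5, P = 44 − 0.87(5) = 39.65.
dP/dQ = −0.87, so dQ/dP = 1/(−0.87) = -1.149.
ε = (dQ/dP)(P/Q) = (-1.149)(39.65/5).

-9.115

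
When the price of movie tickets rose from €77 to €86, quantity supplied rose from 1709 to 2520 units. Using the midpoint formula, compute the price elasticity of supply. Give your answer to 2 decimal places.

ΔQ = 2520 − 1709 = 811; ΔP = 86 − 77 = 9.
Midpoints: P̄ = 81.50, Q̄ = 2114.5.
ε_s = (ΔQ/ΔP)(P̄/Q̄) = (811/9)(81.50/2114.5).

3.47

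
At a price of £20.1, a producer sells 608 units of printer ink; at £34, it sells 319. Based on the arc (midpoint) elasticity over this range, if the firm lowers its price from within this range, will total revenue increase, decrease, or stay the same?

Arc ε = (-289/13.9)(27.05/463.5) ≈ -1.213.
|ε| = 1.21 > 1, so demand is elastic. A price cut therefore raises total revenue.

increase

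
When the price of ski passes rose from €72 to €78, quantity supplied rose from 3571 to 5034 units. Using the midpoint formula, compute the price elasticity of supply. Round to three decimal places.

4.250

ΔQ = 5034 − 3571 = 1463; ΔP = 78 − 72 = 6.
Midpoints: P̄ = 75.00, Q̄ = 4302.5.
ε_s = (ΔQ/ΔP)(P̄/Q̄) = (1463/6)(75.00/4302.5).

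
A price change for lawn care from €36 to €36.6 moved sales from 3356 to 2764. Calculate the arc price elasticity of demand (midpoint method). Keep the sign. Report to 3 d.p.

-11.705

ΔQ = 2764 − 3356 = -592; ΔP = 36.6 − 36 = 0.6.
Midpoints: P̄ = 36.30, Q̄ = 3060.0.
ε = (ΔQ/ΔP)(P̄/Q̄) = (-592/0.6)(36.30/3060.0).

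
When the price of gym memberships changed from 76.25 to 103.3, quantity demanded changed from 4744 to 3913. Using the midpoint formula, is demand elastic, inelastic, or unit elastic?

Arc ε ≈ -0.637.
|ε| = 0.64 < 1.

inelastic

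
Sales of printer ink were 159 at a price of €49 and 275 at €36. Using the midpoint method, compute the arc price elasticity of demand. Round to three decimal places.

ΔQ = 275 − 159 = 116; ΔP = 36 − 49 = -13.
Midpoints: P̄ = 42.50, Q̄ = 217.0.
ε = (ΔQ/ΔP)(P̄/Q̄) = (116/-13)(42.50/217.0).

-1.748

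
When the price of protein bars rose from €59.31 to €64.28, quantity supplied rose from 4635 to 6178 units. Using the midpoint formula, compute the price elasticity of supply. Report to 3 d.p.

3.549

ΔQ = 6178 − 4635 = 1543; ΔP = 64.28 − 59.31 = 4.97.
Midpoints: P̄ = 61.80, Q̄ = 5406.5.
ε_s = (ΔQ/ΔP)(P̄/Q̄) = (1543/4.97)(61.80/5406.5).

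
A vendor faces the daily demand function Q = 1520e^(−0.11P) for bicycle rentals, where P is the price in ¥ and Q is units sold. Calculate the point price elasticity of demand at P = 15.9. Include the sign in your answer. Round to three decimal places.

At P = 15.9, Q = 264.401.
dQ/dP = −0.11·1520e^(−0.11P) = −0.11Q = -29.084.
ε = (dQ/dP)(P/Q) = (-29.084)(15.9/264.401).

-1.749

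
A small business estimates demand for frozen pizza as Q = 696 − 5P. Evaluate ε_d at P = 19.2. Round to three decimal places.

-0.160

At P = 19.2, Q = 600.
dQ/dP = −5.
ε = (dQ/dP)(P/Q) = (-5)(19.2/600).
|ε| < 1, so demand is inelastic at this price.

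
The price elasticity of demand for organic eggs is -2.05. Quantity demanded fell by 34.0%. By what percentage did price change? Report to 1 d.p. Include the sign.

16.6%

%ΔP ≈ %ΔQ / ε = (-34.0%)/(-2.05) = 16.59%.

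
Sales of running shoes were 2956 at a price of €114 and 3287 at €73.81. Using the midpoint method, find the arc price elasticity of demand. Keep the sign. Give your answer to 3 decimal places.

-0.248

ΔQ = 3287 − 2956 = 331; ΔP = 73.81 − 114 = -40.19.
Midpoints: P̄ = 93.91, Q̄ = 3121.5.
ε = (ΔQ/ΔP)(P̄/Q̄) = (331/-40.19)(93.91/3121.5).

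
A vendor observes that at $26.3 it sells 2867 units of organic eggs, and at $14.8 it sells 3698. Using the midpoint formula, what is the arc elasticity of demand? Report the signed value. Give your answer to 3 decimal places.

-0.452

ΔQ = 3698 − 2867 = 831; ΔP = 14.8 − 26.3 = -11.5.
Midpoints: P̄ = 20.55, Q̄ = 3282.5.
ε = (ΔQ/ΔP)(P̄/Q̄) = (831/-11.5)(20.55/3282.5).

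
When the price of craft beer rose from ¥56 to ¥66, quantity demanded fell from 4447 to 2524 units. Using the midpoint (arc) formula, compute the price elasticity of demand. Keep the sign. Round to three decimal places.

-3.365

ΔQ = 2524 − 4447 = -1923; ΔP = 66 − 56 = 10.
Midpoints: P̄ = 61.00, Q̄ = 3485.5.
ε = (ΔQ/ΔP)(P̄/Q̄) = (-1923/10)(61.00/3485.5).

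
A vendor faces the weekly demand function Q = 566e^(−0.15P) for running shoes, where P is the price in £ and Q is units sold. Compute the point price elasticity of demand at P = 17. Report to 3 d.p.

-2.550

At P = 17, Q = 44.194.
dQ/dP = −0.15·566e^(−0.15P) = −0.15Q = -6.629.
ε = (dQ/dP)(P/Q) = (-6.629)(17/44.194).
|ε| > 1, so demand is elastic at this price.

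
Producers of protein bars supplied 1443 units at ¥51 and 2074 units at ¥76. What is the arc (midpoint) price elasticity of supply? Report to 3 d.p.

ΔQ = 2074 − 1443 = 631; ΔP = 76 − 51 = 25.
Midpoints: P̄ = 63.50, Q̄ = 1758.5.
ε_s = (ΔQ/ΔP)(P̄/Q̄) = (631/25)(63.50/1758.5).

0.911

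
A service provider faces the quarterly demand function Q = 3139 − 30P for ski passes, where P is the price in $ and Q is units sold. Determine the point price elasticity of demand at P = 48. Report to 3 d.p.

At P = 48, Q = 1699.
dQ/dP = −30.
ε = (dQ/dP)(P/Q) = (-30)(48/1699).
|ε| < 1, so demand is inelastic at this price.

-0.848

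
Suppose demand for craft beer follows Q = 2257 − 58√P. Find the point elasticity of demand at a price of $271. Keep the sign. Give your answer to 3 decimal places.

At P = 271, Q = 1302.199.
dQ/dP = −58/(2√P) = -1.762.
ε = (dQ/dP)(P/Q) = (-1.762)(271/1302.199).
|ε| < 1, so demand is inelastic at this price.

-0.367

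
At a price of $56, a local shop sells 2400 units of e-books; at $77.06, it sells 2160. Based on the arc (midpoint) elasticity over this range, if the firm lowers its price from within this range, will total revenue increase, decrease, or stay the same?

Arc ε = (-240/21.06)(66.53/2280.0) ≈ -0.333.
|ε| = 0.33 < 1, so demand is inelastic. A price cut therefore reduces total revenue.

decrease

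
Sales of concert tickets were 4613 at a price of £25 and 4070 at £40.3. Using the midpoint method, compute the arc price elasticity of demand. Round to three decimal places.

-0.267

ΔQ = 4070 − 4613 = -543; ΔP = 40.3 − 25 = 15.3.
Midpoints: P̄ = 32.65, Q̄ = 4341.5.
ε = (ΔQ/ΔP)(P̄/Q̄) = (-543/15.3)(32.65/4341.5).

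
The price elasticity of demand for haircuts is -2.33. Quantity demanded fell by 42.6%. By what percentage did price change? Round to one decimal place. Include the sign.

%ΔP ≈ %ΔQ / ε = (-42.6%)/(-2.33) = 18.28%.

18.3%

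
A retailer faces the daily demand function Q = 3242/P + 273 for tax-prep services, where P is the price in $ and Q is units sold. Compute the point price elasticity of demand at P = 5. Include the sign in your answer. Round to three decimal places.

-0.704

At P = 5, Q = 921.400.
dQ/dP = −3242/P² = -129.680.
ε = (dQ/dP)(P/Q) = (-129.680)(5/921.400).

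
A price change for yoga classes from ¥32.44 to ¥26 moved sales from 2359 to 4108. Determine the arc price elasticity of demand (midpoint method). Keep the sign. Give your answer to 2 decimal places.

ΔQ = 4108 − 2359 = 1749; ΔP = 26 − 32.44 = -6.44.
Midpoints: P̄ = 29.22, Q̄ = 3233.5.
ε = (ΔQ/ΔP)(P̄/Q̄) = (1749/-6.44)(29.22/3233.5).

-2.45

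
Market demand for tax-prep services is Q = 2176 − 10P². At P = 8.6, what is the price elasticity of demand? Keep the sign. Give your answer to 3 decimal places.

-1.030

At P = 8.6, Q = 1436.400.
dQ/dP = −20P = -172.
ε = (dQ/dP)(P/Q) = (-172)(8.6/1436.400).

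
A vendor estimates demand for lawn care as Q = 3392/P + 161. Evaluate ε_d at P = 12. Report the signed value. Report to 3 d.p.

-0.637

At P = 12, Q = 443.667.
dQ/dP = −3392/P² = -23.556.
ε = (dQ/dP)(P/Q) = (-23.556)(12/443.667).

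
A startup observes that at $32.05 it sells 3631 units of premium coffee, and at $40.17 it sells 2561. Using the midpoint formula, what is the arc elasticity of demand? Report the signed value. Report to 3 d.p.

ΔQ = 2561 − 3631 = -1070; ΔP = 40.17 − 32.05 = 8.12.
Midpoints: P̄ = 36.11, Q̄ = 3096.0.
ε = (ΔQ/ΔP)(P̄/Q̄) = (-1070/8.12)(36.11/3096.0).

-1.537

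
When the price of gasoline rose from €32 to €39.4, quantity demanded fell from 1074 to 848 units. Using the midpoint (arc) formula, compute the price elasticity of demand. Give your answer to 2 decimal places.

-1.13

ΔQ = 848 − 1074 = -226; ΔP = 39.4 − 32 = 7.4.
Midpoints: P̄ = 35.70, Q̄ = 961.0.
ε = (ΔQ/ΔP)(P̄/Q̄) = (-226/7.4)(35.70/961.0).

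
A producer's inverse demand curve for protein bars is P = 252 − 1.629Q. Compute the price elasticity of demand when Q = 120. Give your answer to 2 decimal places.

-0.29

At Q = 120, P = 252 − 1.629(120) = 56.52.
dP/dQ = −1.629, so dQ/dP = 1/(−1.629) = -0.614.
ε = (dQ/dP)(P/Q) = (-0.614)(56.52/120).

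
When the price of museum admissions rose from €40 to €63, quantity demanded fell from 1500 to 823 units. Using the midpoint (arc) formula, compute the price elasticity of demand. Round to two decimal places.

-1.31

ΔQ = 823 − 1500 = -677; ΔP = 63 − 40 = 23.
Midpoints: P̄ = 51.50, Q̄ = 1161.5.
ε = (ΔQ/ΔP)(P̄/Q̄) = (-677/23)(51.50/1161.5).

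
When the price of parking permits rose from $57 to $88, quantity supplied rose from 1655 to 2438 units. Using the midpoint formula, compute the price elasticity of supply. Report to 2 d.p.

0.89

ΔQ = 2438 − 1655 = 783; ΔP = 88 − 57 = 31.
Midpoints: P̄ = 72.50, Q̄ = 2046.5.
ε_s = (ΔQ/ΔP)(P̄/Q̄) = (783/31)(72.50/2046.5).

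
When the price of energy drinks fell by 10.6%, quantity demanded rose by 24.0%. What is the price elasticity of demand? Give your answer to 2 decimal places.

-2.26

ε = %ΔQ / %ΔP = (24.0)/(-10.6) = -2.264.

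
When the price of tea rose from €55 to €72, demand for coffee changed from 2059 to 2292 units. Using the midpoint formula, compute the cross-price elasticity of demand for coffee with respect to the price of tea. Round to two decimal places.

0.40

ΔQ_x = 2292 − 2059 = 233; ΔP_y = 72 − 55 = 17.
Midpoints: P̄_y = 63.50, Q̄_x = 2175.5.
ε_xy = (ΔQ_x/ΔP_y)(P̄_y/Q̄_x) = (233/17)(63.50/2175.5).
ε_xy > 0, so the goods are substitutes.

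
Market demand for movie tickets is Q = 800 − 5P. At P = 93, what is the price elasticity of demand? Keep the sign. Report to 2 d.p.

At P = 93, Q = 335.
dQ/dP = −5.
ε = (dQ/dP)(P/Q) = (-5)(93/335).

-1.39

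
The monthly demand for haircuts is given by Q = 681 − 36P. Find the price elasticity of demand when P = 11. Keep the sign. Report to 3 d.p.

-1.389

At P = 11, Q = 285.
dQ/dP = −36.
ε = (dQ/dP)(P/Q) = (-36)(11/285).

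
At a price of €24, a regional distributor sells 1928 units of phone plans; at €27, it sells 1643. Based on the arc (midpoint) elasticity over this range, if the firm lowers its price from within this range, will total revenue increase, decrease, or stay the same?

Arc ε = (-285/3)(25.50/1785.5) ≈ -1.357.
|ε| = 1.36 > 1, so demand is elastic. A price cut therefore raises total revenue.

increase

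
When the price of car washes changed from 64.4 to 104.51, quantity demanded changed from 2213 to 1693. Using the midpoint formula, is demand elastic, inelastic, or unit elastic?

inelastic

Arc ε ≈ -0.561.
|ε| = 0.56 < 1.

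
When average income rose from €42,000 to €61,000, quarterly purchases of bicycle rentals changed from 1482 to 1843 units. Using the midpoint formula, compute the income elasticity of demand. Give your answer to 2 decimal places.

0.59

ΔQ = 361, ΔI = 19000. Midpoints: Ī = 51,500, Q̄ = 1662.5.
ε_I = (ΔQ/ΔI)(Ī/Q̄) = (361/19000)(51500/1662.5).
ε_I > 0, so the good is normal.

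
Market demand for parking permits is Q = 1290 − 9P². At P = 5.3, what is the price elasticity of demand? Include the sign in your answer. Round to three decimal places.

At P = 5.3, Q = 1037.190.
dQ/dP = −18P = -95.400.
ε = (dQ/dP)(P/Q) = (-95.400)(5.3/1037.190).

-0.487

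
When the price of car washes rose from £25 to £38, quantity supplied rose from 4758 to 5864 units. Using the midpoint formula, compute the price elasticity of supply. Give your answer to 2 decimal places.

ΔQ = 5864 − 4758 = 1106; ΔP = 38 − 25 = 13.
Midpoints: P̄ = 31.50, Q̄ = 5311.0.
ε_s = (ΔQ/ΔP)(P̄/Q̄) = (1106/13)(31.50/5311.0).

0.50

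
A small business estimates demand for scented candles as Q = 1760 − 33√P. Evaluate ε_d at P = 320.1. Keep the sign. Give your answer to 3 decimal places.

-0.252

At P = 320.1, Q = 1169.586.
dQ/dP = −33/(2√P) = -0.922.
ε = (dQ/dP)(P/Q) = (-0.922)(320.1/1169.586).
|ε| < 1, so demand is inelastic at this price.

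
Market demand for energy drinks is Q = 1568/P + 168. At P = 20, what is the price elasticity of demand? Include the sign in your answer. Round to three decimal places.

At P = 20, Q = 246.400.
dQ/dP = −1568/P² = -3.920.
ε = (dQ/dP)(P/Q) = (-3.920)(20/246.400).
|ε| < 1, so demand is inelastic at this price.

-0.318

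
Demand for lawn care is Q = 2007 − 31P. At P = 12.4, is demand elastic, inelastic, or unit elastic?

Q = 1622.600, dQ/dP = -31.
ε = (dQ/dP)(P/Q) ≈ -0.237.
|ε| = 0.24 < 1.

inelastic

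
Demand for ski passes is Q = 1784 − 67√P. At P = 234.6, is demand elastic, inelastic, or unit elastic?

Q = 757.784, dQ/dP = -2.187.
ε = (dQ/dP)(P/Q) ≈ -0.677.
|ε| = 0.68 < 1.

inelastic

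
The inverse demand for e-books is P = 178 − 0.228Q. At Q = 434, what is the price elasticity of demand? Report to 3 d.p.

-0.799

At Q = 434, P = 178 − 0.228(434) = 79.05.
dP/dQ = −0.228, so dQ/dP = 1/(−0.228) = -4.386.
ε = (dQ/dP)(P/Q) = (-4.386)(79.05/434).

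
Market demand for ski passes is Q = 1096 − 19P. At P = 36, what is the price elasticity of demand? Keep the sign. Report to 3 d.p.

-1.660

At P = 36, Q = 412.
dQ/dP = −19.
ε = (dQ/dP)(P/Q) = (-19)(36/412).
|ε| > 1, so demand is elastic at this price.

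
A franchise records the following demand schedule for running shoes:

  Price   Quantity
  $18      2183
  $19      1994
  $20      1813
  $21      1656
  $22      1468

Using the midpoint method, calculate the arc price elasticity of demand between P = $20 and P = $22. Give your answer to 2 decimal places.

-2.21

At P = 20, Q = 1813; at P = 22, Q = 1468.
ΔQ = -345, ΔP = 2. Midpoints: P̄ = 21.00, Q̄ = 1640.5.
ε = (ΔQ/ΔP)(P̄/Q̄) = (-345/2)(21.00/1640.5).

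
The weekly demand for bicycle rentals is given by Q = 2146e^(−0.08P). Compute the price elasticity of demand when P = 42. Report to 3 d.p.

-3.360

At P = 42, Q = 74.542.
dQ/dP = −0.08·2146e^(−0.08P) = −0.08Q = -5.963.
ε = (dQ/dP)(P/Q) = (-5.963)(42/74.542).
|ε| > 1, so demand is elastic at this price.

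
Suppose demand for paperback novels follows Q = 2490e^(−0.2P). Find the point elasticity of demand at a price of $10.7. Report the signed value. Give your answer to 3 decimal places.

At P = 10.7, Q = 292.961.
dQ/dP = −0.2·2490e^(−0.2P) = −0.2Q = -58.592.
ε = (dQ/dP)(P/Q) = (-58.592)(10.7/292.961).

-2.140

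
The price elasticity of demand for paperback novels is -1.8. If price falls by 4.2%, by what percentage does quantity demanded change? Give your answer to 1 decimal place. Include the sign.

%ΔQ ≈ ε × %ΔP = (-1.8)(-4.2%) = 7.56%.

7.6%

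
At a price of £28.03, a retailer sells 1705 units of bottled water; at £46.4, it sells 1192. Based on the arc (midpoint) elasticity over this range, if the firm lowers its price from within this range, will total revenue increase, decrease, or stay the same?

decrease

Arc ε = (-513/18.37)(37.22/1448.5) ≈ -0.717.
|ε| = 0.72 < 1, so demand is inelastic. A price cut therefore reduces total revenue.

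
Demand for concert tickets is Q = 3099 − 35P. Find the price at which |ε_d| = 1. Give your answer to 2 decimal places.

For linear demand Q = a − bP, ε = −bP/(a − bP). |ε| = 1 when bP = a − bP, i.e. P = a/(2b).
P = 3099/(2·35) = 3099/70 = 44.2714.

44.27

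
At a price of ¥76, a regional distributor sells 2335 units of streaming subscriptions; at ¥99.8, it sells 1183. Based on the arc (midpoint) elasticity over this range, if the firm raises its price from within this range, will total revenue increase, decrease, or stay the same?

decrease

Arc ε = (-1152/23.8)(87.90/1759.0) ≈ -2.419.
|ε| = 2.42 > 1, so demand is elastic. A price rise therefore reduces total revenue.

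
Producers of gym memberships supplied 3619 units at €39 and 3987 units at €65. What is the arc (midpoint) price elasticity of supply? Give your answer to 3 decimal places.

ΔQ = 3987 − 3619 = 368; ΔP = 65 − 39 = 26.
Midpoints: P̄ = 52.00, Q̄ = 3803.0.
ε_s = (ΔQ/ΔP)(P̄/Q̄) = (368/26)(52.00/3803.0).

0.194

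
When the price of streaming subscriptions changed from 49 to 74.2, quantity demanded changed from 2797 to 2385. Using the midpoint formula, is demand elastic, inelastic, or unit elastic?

Arc ε ≈ -0.389.
|ε| = 0.39 < 1.

inelastic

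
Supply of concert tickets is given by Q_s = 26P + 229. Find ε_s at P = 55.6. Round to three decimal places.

0.863

At P = 55.6, Q_s = 1674.60.
dQ_s/dP = 26.
ε_s = (dQ_s/dP)(P/Q_s) = (26)(55.6/1674.60).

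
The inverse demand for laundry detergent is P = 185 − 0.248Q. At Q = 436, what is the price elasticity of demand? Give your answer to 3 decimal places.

-0.711

At Q = 436, P = 185 − 0.248(436) = 76.87.
dP/dQ = −0.248, so dQ/dP = 1/(−0.248) = -4.032.
ε = (dQ/dP)(P/Q) = (-4.032)(76.87/436).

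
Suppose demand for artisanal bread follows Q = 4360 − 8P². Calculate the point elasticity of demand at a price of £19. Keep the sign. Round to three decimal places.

-3.924

At P = 19, Q = 1472.
dQ/dP = −16P = -304.
ε = (dQ/dP)(P/Q) = (-304)(19/1472).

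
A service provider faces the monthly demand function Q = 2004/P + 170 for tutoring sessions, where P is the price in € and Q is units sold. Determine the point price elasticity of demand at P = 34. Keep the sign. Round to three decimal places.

At P = 34, Q = 228.941.
dQ/dP = −2004/P² = -1.734.
ε = (dQ/dP)(P/Q) = (-1.734)(34/228.941).
|ε| < 1, so demand is inelastic at this price.

-0.257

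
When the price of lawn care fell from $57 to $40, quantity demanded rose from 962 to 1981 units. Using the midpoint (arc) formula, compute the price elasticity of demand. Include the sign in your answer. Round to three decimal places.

ΔQ = 1981 − 962 = 1019; ΔP = 40 − 57 = -17.
Midpoints: P̄ = 48.50, Q̄ = 1471.5.
ε = (ΔQ/ΔP)(P̄/Q̄) = (1019/-17)(48.50/1471.5).

-1.976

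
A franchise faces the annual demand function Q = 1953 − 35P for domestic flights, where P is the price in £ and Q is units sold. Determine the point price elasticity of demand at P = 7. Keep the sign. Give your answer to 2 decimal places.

At P = 7, Q = 1708.
dQ/dP = −35.
ε = (dQ/dP)(P/Q) = (-35)(7/1708).

-0.14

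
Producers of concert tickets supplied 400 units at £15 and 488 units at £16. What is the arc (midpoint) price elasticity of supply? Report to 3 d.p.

ΔQ = 488 − 400 = 88; ΔP = 16 − 15 = 1.
Midpoints: P̄ = 15.50, Q̄ = 444.0.
ε_s = (ΔQ/ΔP)(P̄/Q̄) = (88/1)(15.50/444.0).

3.072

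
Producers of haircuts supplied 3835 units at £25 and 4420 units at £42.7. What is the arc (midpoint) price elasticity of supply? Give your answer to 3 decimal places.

0.271

ΔQ = 4420 − 3835 = 585; ΔP = 42.7 − 25 = 17.7.
Midpoints: P̄ = 33.85, Q̄ = 4127.5.
ε_s = (ΔQ/ΔP)(P̄/Q̄) = (585/17.7)(33.85/4127.5).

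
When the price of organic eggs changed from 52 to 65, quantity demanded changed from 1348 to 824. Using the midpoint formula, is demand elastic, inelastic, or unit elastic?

Arc ε ≈ -2.171.
|ε| = 2.17 > 1.

elastic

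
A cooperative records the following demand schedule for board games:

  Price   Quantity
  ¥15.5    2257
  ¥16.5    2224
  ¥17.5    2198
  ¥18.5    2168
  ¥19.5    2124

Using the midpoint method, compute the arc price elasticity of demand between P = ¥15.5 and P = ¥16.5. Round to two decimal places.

At P = 15.5, Q = 2257; at P = 16.5, Q = 2224.
ΔQ = -33, ΔP = 1.0. Midpoints: P̄ = 16.00, Q̄ = 2240.5.
ε = (ΔQ/ΔP)(P̄/Q̄) = (-33/1.0)(16.00/2240.5).

-0.24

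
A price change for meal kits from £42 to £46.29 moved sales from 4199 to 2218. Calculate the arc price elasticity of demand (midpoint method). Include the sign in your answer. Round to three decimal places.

-6.353

ΔQ = 2218 − 4199 = -1981; ΔP = 46.29 − 42 = 4.29.
Midpoints: P̄ = 44.14, Q̄ = 3208.5.
ε = (ΔQ/ΔP)(P̄/Q̄) = (-1981/4.29)(44.14/3208.5).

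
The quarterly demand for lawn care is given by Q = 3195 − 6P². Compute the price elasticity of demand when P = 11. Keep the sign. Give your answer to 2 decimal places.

-0.59

At P = 11, Q = 2469.
dQ/dP = −12P = -132.
ε = (dQ/dP)(P/Q) = (-132)(11/2469).
|ε| < 1, so demand is inelastic at this price.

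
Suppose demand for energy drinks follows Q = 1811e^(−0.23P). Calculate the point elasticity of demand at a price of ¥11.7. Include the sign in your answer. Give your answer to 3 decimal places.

At P = 11.7, Q = 122.810.
dQ/dP = −0.23·1811e^(−0.23P) = −0.23Q = -28.246.
ε = (dQ/dP)(P/Q) = (-28.246)(11.7/122.810).

-2.691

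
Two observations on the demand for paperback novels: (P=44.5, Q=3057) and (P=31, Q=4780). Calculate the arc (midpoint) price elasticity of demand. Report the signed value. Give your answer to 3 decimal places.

ΔQ = 4780 − 3057 = 1723; ΔP = 31 − 44.5 = -13.5.
Midpoints: P̄ = 37.75, Q̄ = 3918.5.
ε = (ΔQ/ΔP)(P̄/Q̄) = (1723/-13.5)(37.75/3918.5).

-1.230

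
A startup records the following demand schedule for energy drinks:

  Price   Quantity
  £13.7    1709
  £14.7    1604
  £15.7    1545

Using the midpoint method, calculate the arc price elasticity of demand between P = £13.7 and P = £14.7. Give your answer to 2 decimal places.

At P = 13.7, Q = 1709; at P = 14.7, Q = 1604.
ΔQ = -105, ΔP = 1.0. Midpoints: P̄ = 14.20, Q̄ = 1656.5.
ε = (ΔQ/ΔP)(P̄/Q̄) = (-105/1.0)(14.20/1656.5).

-0.90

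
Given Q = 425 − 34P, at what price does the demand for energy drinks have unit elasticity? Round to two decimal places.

For linear demand Q = a − bP, ε = −bP/(a − bP). |ε| = 1 when bP = a − bP, i.e. P = a/(2b).
P = 425/(2·34) = 425/68 = 6.2500.

6.25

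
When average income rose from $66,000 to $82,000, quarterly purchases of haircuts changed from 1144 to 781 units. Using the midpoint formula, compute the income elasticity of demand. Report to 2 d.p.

ΔQ = -363, ΔI = 16000. Midpoints: Ī = 74,000, Q̄ = 962.5.
ε_I = (ΔQ/ΔI)(Ī/Q̄) = (-363/16000)(74000/962.5).

-1.74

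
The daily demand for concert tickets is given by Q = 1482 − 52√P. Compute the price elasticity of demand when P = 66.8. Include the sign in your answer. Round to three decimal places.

At P = 66.8, Q = 1056.997.
dQ/dP = −52/(2√P) = -3.181.
ε = (dQ/dP)(P/Q) = (-3.181)(66.8/1056.997).

-0.201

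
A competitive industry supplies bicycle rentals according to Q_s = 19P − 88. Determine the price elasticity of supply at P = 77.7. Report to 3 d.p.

1.063

At P = 77.7, Q_s = 1388.30.
dQ_s/dP = 19.
ε_s = (dQ_s/dP)(P/Q_s) = (19)(77.7/1388.30).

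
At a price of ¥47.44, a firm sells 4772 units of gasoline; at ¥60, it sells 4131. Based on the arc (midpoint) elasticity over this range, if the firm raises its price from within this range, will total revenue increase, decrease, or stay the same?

Arc ε = (-641/12.56)(53.72/4451.5) ≈ -0.616.
|ε| = 0.62 < 1, so demand is inelastic. A price rise therefore raises total revenue.

increase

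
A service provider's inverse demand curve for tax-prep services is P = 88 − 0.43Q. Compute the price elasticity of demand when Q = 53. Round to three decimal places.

At Q = 53, P = 88 − 0.43(53) = 65.21.
dP/dQ = −0.43, so dQ/dP = 1/(−0.43) = -2.326.
ε = (dQ/dP)(P/Q) = (-2.326)(65.21/53).

-2.861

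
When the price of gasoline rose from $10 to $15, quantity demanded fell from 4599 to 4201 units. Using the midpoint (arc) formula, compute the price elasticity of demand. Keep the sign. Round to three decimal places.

-0.226

ΔQ = 4201 − 4599 = -398; ΔP = 15 − 10 = 5.
Midpoints: P̄ = 12.50, Q̄ = 4400.0.
ε = (ΔQ/ΔP)(P̄/Q̄) = (-398/5)(12.50/4400.0).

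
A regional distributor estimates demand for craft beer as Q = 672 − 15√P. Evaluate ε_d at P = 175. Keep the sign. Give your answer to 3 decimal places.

-0.210

At P = 175, Q = 473.569.
dQ/dP = −15/(2√P) = -0.567.
ε = (dQ/dP)(P/Q) = (-0.567)(175/473.569).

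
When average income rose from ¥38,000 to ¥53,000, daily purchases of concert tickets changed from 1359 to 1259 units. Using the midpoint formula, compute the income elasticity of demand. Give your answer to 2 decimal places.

-0.23

ΔQ = -100, ΔI = 15000. Midpoints: Ī = 45,500, Q̄ = 1309.0.
ε_I = (ΔQ/ΔI)(Ī/Q̄) = (-100/15000)(45500/1309.0).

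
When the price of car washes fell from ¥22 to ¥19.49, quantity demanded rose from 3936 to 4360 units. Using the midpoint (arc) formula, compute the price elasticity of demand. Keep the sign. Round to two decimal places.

ΔQ = 4360 − 3936 = 424; ΔP = 19.49 − 22 = -2.51.
Midpoints: P̄ = 20.74, Q̄ = 4148.0.
ε = (ΔQ/ΔP)(P̄/Q̄) = (424/-2.51)(20.74/4148.0).

-0.84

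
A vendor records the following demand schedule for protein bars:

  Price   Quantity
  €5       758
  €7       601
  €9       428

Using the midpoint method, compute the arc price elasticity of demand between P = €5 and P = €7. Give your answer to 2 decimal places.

At P = 5, Q = 758; at P = 7, Q = 601.
ΔQ = -157, ΔP = 2. Midpoints: P̄ = 6.00, Q̄ = 679.5.
ε = (ΔQ/ΔP)(P̄/Q̄) = (-157/2)(6.00/679.5).

-0.69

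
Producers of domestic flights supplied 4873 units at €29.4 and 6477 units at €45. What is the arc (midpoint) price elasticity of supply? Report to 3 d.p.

ΔQ = 6477 − 4873 = 1604; ΔP = 45 − 29.4 = 15.6.
Midpoints: P̄ = 37.20, Q̄ = 5675.0.
ε_s = (ΔQ/ΔP)(P̄/Q̄) = (1604/15.6)(37.20/5675.0).

0.674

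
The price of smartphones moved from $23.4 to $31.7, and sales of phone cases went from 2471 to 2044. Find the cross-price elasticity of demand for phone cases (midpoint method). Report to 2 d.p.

ΔQ_x = 2044 − 2471 = -427; ΔP_y = 31.7 − 23.4 = 8.3.
Midpoints: P̄_y = 27.55, Q̄_x = 2257.5.
ε_xy = (ΔQ_x/ΔP_y)(P̄_y/Q̄_x) = (-427/8.3)(27.55/2257.5).

-0.63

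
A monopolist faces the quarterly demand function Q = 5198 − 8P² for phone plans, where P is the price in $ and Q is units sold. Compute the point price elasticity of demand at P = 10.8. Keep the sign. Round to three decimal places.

-0.438

At P = 10.8, Q = 4264.880.
dQ/dP = −16P = -172.800.
ε = (dQ/dP)(P/Q) = (-172.800)(10.8/4264.880).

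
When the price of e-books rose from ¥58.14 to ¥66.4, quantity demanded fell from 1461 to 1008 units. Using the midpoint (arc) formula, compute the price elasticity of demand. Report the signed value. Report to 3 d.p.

ΔQ = 1008 − 1461 = -453; ΔP = 66.4 − 58.14 = 8.26.
Midpoints: P̄ = 62.27, Q̄ = 1234.5.
ε = (ΔQ/ΔP)(P̄/Q̄) = (-453/8.26)(62.27/1234.5).

-2.766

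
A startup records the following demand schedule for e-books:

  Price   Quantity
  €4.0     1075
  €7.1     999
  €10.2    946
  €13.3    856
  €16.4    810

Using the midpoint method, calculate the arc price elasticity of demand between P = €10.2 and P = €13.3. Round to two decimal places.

At P = 10.2, Q = 946; at P = 13.3, Q = 856.
ΔQ = -90, ΔP = 3.1. Midpoints: P̄ = 11.75, Q̄ = 901.0.
ε = (ΔQ/ΔP)(P̄/Q̄) = (-90/3.1)(11.75/901.0).

-0.38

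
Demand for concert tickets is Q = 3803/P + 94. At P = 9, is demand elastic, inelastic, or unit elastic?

Q = 516.556, dQ/dP = -46.951.
ε = (dQ/dP)(P/Q) ≈ -0.818.
|ε| = 0.82 < 1.

inelastic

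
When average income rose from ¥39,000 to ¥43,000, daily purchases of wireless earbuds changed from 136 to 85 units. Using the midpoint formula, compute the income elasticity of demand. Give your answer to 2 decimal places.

-4.73

ΔQ = -51, ΔI = 4000. Midpoints: Ī = 41,000, Q̄ = 110.5.
ε_I = (ΔQ/ΔI)(Ī/Q̄) = (-51/4000)(41000/110.5).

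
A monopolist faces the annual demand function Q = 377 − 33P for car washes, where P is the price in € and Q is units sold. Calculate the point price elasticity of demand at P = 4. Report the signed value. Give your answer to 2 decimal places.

-0.54

At P = 4, Q = 245.
dQ/dP = −33.
ε = (dQ/dP)(P/Q) = (-33)(4/245).
|ε| < 1, so demand is inelastic at this price.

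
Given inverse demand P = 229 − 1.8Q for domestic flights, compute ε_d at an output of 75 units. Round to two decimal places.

At Q = 75, P = 229 − 1.8(75) = 94.00.
dP/dQ = −1.8, so dQ/dP = 1/(−1.8) = -0.556.
ε = (dQ/dP)(P/Q) = (-0.556)(94.00/75).

-0.70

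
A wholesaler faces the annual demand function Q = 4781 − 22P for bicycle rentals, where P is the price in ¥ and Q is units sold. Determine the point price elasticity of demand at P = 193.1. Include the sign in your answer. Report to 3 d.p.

-7.973

At P = 193.1, Q = 532.800.
dQ/dP = −22.
ε = (dQ/dP)(P/Q) = (-22)(193.1/532.800).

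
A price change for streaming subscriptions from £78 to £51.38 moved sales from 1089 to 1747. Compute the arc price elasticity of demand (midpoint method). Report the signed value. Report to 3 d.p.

ΔQ = 1747 − 1089 = 658; ΔP = 51.38 − 78 = -26.62.
Midpoints: P̄ = 64.69, Q̄ = 1418.0.
ε = (ΔQ/ΔP)(P̄/Q̄) = (658/-26.62)(64.69/1418.0).

-1.128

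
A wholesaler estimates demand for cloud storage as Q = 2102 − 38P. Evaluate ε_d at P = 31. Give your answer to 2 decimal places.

At P = 31, Q = 924.
dQ/dP = −38.
ε = (dQ/dP)(P/Q) = (-38)(31/924).

-1.27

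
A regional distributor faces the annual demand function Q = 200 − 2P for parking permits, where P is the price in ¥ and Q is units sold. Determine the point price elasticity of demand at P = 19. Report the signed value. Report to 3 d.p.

-0.235

At P = 19, Q = 162.
dQ/dP = −2.
ε = (dQ/dP)(P/Q) = (-2)(19/162).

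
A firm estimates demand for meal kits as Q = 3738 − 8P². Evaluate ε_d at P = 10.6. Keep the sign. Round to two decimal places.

-0.63

At P = 10.6, Q = 2839.120.
dQ/dP = −16P = -169.600.
ε = (dQ/dP)(P/Q) = (-169.600)(10.6/2839.120).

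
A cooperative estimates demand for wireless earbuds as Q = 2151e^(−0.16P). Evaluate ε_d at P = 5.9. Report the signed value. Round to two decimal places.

At P = 5.9, Q = 836.886.
dQ/dP = −0.16·2151e^(−0.16P) = −0.16Q = -133.902.
ε = (dQ/dP)(P/Q) = (-133.902)(5.9/836.886).

-0.94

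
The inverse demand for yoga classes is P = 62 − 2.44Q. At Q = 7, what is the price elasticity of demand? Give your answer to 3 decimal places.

-2.630

At Q = 7, P = 62 − 2.44(7) = 44.92.
dP/dQ = −2.44, so dQ/dP = 1/(−2.44) = -0.410.
ε = (dQ/dP)(P/Q) = (-0.410)(44.92/7).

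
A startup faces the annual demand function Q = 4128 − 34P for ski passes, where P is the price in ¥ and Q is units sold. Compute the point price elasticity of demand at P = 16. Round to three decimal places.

-0.152

At P = 16, Q = 3584.
dQ/dP = −34.
ε = (dQ/dP)(P/Q) = (-34)(16/3584).
|ε| < 1, so demand is inelastic at this price.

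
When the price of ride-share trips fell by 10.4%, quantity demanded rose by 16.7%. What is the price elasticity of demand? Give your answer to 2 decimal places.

ε = %ΔQ / %ΔP = (16.7)/(-10.4) = -1.606.

-1.61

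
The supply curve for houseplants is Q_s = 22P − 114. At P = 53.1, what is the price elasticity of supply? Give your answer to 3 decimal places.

1.108

At P = 53.1, Q_s = 1054.20.
dQ_s/dP = 22.
ε_s = (dQ_s/dP)(P/Q_s) = (22)(53.1/1054.20).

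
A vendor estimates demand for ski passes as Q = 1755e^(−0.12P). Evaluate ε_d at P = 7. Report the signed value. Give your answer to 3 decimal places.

-0.840

At P = 7, Q = 757.652.
dQ/dP = −0.12·1755e^(−0.12P) = −0.12Q = -90.918.
ε = (dQ/dP)(P/Q) = (-90.918)(7/757.652).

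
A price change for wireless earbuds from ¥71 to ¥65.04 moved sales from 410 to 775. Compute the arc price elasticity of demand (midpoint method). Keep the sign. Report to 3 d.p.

ΔQ = 775 − 410 = 365; ΔP = 65.04 − 71 = -5.96.
Midpoints: P̄ = 68.02, Q̄ = 592.5.
ε = (ΔQ/ΔP)(P̄/Q̄) = (365/-5.96)(68.02/592.5).

-7.031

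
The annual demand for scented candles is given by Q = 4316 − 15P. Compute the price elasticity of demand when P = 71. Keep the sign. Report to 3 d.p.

-0.328

At P = 71, Q = 3251.
dQ/dP = −15.
ε = (dQ/dP)(P/Q) = (-15)(71/3251).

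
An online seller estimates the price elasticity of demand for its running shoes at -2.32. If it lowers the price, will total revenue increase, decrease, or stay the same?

increase

|ε| = 2.32 > 1, so demand is elastic. A price cut therefore raises total revenue.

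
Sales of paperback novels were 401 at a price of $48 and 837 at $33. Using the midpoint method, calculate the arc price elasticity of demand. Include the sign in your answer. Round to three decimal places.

-1.902

ΔQ = 837 − 401 = 436; ΔP = 33 − 48 = -15.
Midpoints: P̄ = 40.50, Q̄ = 619.0.
ε = (ΔQ/ΔP)(P̄/Q̄) = (436/-15)(40.50/619.0).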